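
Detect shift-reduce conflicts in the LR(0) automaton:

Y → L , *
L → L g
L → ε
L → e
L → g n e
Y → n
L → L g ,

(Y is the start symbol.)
Augment with Y' → Y and build the canonical LR(0) collection (I0 = CLOSURE({[Y' → . Y]}), then GOTO on every symbol after a dot until no new states appear). It has 12 states:
  I0: { [L → . L g ,], [L → . L g], [L → . e], [L → . g n e], [L → .], [Y → . L , *], [Y → . n], [Y' → . Y] }  — shift, reduce
  I1: { [L → L . g ,], [L → L . g], [Y → L . , *] }  — shift
  I2: { [Y' → Y .] }  — accept
  I3: { [L → e .] }  — reduce
  I4: { [L → g . n e] }  — shift
  I5: { [Y → n .] }  — reduce
  I6: { [L → g n . e] }  — shift
  I7: { [L → g n e .] }  — reduce
  I8: { [Y → L , . *] }  — shift
  I9: { [L → L g . ,], [L → L g .] }  — shift, reduce
  I10: { [L → L g , .] }  — reduce
  I11: { [Y → L , * .] }  — reduce

I0 contains reduce item [L → .] and shift items [L → . e], [L → . g n e], [Y → . n] — shift-reduce conflict.
I9 contains reduce item [L → L g .] and shift item [L → L g . ,] — shift-reduce conflict.

Answer: Yes — I0: [L → .] vs [L → . e]; I9: [L → L g .] vs [L → L g . ,]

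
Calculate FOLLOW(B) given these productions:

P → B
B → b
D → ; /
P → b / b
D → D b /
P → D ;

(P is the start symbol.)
To compute FOLLOW(B), find every occurrence of B on a right-hand side N → α B β: add FIRST(β) \ {ε}, and if β is empty or nullable also add FOLLOW(N). Iterate to a fixed point.

In P → B: B is at the end, add FOLLOW(P)

The FOLLOW sets referred to above (computed the same way, to a fixed point):
  FOLLOW(P) = { $ }

Taking the union: FOLLOW(B) = { $ }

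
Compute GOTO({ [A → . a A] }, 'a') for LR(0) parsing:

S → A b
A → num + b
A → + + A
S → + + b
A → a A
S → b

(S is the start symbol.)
GOTO(I, 'a') = CLOSURE({ [A → αX.β] : [A → α.Xβ] ∈ I, X = 'a' })

Items with dot before 'a', with the dot advanced:
  [A → . a A] → [A → a . A]
Closure of the advanced items:
  [A → a . A] has the dot before A: add [A → . num + b], [A → . + + A], [A → . a A]

GOTO = { [A → . + + A], [A → . a A], [A → . num + b], [A → a . A] }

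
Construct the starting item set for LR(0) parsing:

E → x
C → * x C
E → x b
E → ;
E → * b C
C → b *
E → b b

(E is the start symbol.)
{ [E → . * b C], [E → . ;], [E → . b b], [E → . x b], [E → . x], [E' → . E] }

First, augment the grammar with E' → E
I₀ = CLOSURE({ [E' → . E] }):
  [E' → . E] has the dot before E: add [E → . x], [E → . x b], [E → . ;], [E → . * b C], [E → . b b]
No further items can be added.

I₀ = { [E → . * b C], [E → . ;], [E → . b b], [E → . x b], [E → . x], [E' → . E] }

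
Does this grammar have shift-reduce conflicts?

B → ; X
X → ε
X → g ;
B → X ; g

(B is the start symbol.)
A shift-reduce conflict occurs when an LR(0) state has both:
  - a complete (reduce) item [A → α .] (dot at the end), and
  - a shift item [B → β . c γ] (dot before a terminal).

Augment with B' → B and build the canonical LR(0) collection (I0 = CLOSURE({[B' → . B]}), then GOTO on every symbol after a dot until no new states appear). It has 9 states:
  I0: { [B → . ; X], [B → . X ; g], [B' → . B], [X → . g ;], [X → .] }  — shift, reduce
  I1: { [B → ; . X], [X → . g ;], [X → .] }  — shift, reduce
  I2: { [B' → B .] }  — accept
  I3: { [B → X . ; g] }  — shift
  I4: { [X → g . ;] }  — shift
  I5: { [X → g ; .] }  — reduce
  I6: { [B → X ; . g] }  — shift
  I7: { [B → X ; g .] }  — reduce
  I8: { [B → ; X .] }  — reduce

I0 contains reduce item [X → .] and shift items [B → . ; X], [X → . g ;] — shift-reduce conflict.
I1 contains reduce item [X → .] and shift item [X → . g ;] — shift-reduce conflict.

Answer: Yes — I0: [X → .] vs [B → . ; X]; I1: [X → .] vs [X → . g ;]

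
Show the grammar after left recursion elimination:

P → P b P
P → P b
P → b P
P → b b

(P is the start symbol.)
P is directly left-recursive. The standard transformation for
  A → A α₁ | ... | A α_m | β₁ | ... | β_n
is
  A  → β₁ A' | ... | β_n A'
  A' → α₁ A' | ... | α_m A' | ε

P → b P becomes P → b P P'
P → b b becomes P → b b P'
P → P b P becomes P' → b P P'
P → P b becomes P' → b P'
Add P' → ε

Resulting grammar:
P → b P P'
P → b b P'
P' → b P P'
P' → b P'
P' → ε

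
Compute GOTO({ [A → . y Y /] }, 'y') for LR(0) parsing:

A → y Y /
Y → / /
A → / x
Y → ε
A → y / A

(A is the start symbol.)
{ [A → y . Y /], [Y → . / /], [Y → .] }

GOTO(I, 'y') = CLOSURE({ [A → αX.β] : [A → α.Xβ] ∈ I, X = 'y' })

Items with dot before 'y', with the dot advanced:
  [A → . y Y /] → [A → y . Y /]
Closure of the advanced items:
  [A → y . Y /] has the dot before Y: add [Y → . / /], [Y → .]

GOTO = { [A → y . Y /], [Y → . / /], [Y → .] }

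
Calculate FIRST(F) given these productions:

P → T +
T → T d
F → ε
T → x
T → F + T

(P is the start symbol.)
To compute FIRST(F), examine every production with F on the left-hand side, reading each right-hand side left to right until a non-nullable symbol is reached.

From F → ε:
  - ε-production, so ε ∈ FIRST(F)

Collecting: FIRST(F) = { ε }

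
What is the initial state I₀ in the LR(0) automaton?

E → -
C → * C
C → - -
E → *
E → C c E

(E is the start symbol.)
First, augment the grammar with E' → E
I₀ = CLOSURE({ [E' → . E] }):
  [E' → . E] has the dot before E: add [E → . -], [E → . *], [E → . C c E]
  [E → . C c E] has the dot before C: add [C → . * C], [C → . - -]
No further items can be added.

I₀ = { [C → . * C], [C → . - -], [E → . *], [E → . -], [E → . C c E], [E' → . E] }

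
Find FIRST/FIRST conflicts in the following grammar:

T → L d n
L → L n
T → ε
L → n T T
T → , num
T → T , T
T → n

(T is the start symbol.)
Yes. T → L d n / T → T ',' T on { 'n' }; T → L d n / T → n on { 'n' }; T → ',' num / T → T ',' T on { ',' }; T → T ',' T / T → n on { 'n' }; L → L n / L → n T T on { 'n' }

A FIRST/FIRST conflict occurs when two productions N → α and N → β for the same non-terminal have FIRST(α) ∩ FIRST(β) ≠ ∅ (with ε ∈ FIRST of a nullable right-hand side, so two nullable alternatives also conflict).

FIRST sets of the non-terminals at (or reachable through a nullable prefix from) the front of some alternative:
  FIRST(L) = { 'n' }
  FIRST(T) = { ',', 'n', ε }

Productions for T:
  T → L d n: FIRST = { 'n' }
  T → ε: FIRST = { ε }
  T → , num: FIRST = { ',' }
  T → T , T: FIRST = { ',', 'n' }
  T → n: FIRST = { 'n' }
Productions for L:
  L → L n: FIRST = { 'n' }
  L → n T T: FIRST = { 'n' }

Conflict for T: T → L d n and T → T , T
  Overlap: { 'n' }
Conflict for T: T → L d n and T → n
  Overlap: { 'n' }
Conflict for T: T → , num and T → T , T
  Overlap: { ',' }
Conflict for T: T → T , T and T → n
  Overlap: { 'n' }
Conflict for L: L → L n and L → n T T
  Overlap: { 'n' }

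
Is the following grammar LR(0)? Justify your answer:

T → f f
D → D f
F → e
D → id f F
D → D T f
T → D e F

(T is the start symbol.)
No. Shift-reduce conflict between [D → D f .] and [T → f . f]

A grammar is LR(0) if no state in the canonical LR(0) collection has:
  - both a shift item (dot before a terminal) and a complete item (shift-reduce conflict), or
  - two or more complete items (reduce-reduce conflict; the accept item [T' → T .] counts as a complete item here).

Augment with T' → T and build the canonical LR(0) collection (I0 = CLOSURE({[T' → . T]}), then GOTO on every symbol after a dot until no new states appear). It has 14 states:
  I0: { [D → . D T f], [D → . D f], [D → . id f F], [T → . D e F], [T → . f f], [T' → . T] }  — shift
  I1: { [D → . D T f], [D → . D f], [D → . id f F], [D → D . T f], [D → D . f], [T → . D e F], [T → . f f], [T → D . e F] }  — shift
  I2: { [T' → T .] }  — accept
  I3: { [T → f . f] }  — shift
  I4: { [D → id . f F] }  — shift
  I5: { [D → id f . F], [F → . e] }  — shift
  I6: { [D → id f F .] }  — reduce
  I7: { [F → e .] }  — reduce
  I8: { [T → f f .] }  — reduce
  I9: { [D → D T . f] }  — shift
  I10: { [F → . e], [T → D e . F] }  — shift
  I11: { [D → D f .], [T → f . f] }  — shift, reduce
  I12: { [T → D e F .] }  — reduce
  I13: { [D → D T f .] }  — reduce

Conflict in state I11:
  Shift-reduce conflict between [D → D f .] and [T → f . f]
So the grammar is NOT LR(0).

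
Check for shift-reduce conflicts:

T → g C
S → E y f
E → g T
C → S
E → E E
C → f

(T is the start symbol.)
Yes — I9: [E → E E .] vs [E → . g T]

A shift-reduce conflict occurs when an LR(0) state has both:
  - a complete (reduce) item [A → α .] (dot at the end), and
  - a shift item [B → β . c γ] (dot before a terminal).

Augment with T' → T and build the canonical LR(0) collection (I0 = CLOSURE({[T' → . T]}), then GOTO on every symbol after a dot until no new states appear). It has 12 states:
  I0: { [T → . g C], [T' → . T] }  — shift
  I1: { [T' → T .] }  — accept
  I2: { [C → . S], [C → . f], [E → . E E], [E → . g T], [S → . E y f], [T → g . C] }  — shift
  I3: { [T → g C .] }  — reduce
  I4: { [E → . E E], [E → . g T], [E → E . E], [S → E . y f] }  — shift
  I5: { [C → S .] }  — reduce
  I6: { [C → f .] }  — reduce
  I7: { [E → g . T], [T → . g C] }  — shift
  I8: { [E → g T .] }  — reduce
  I9: { [E → . E E], [E → . g T], [E → E . E], [E → E E .] }  — shift, reduce
  I10: { [S → E y . f] }  — shift
  I11: { [S → E y f .] }  — reduce

I9 contains reduce item [E → E E .] and shift item [E → . g T] — shift-reduce conflict.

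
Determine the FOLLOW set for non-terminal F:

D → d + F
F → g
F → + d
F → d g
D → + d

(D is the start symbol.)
{ $ }

To compute FOLLOW(F), find every occurrence of F on a right-hand side N → α F β: add FIRST(β) \ {ε}, and if β is empty or nullable also add FOLLOW(N). Iterate to a fixed point.

In D → d + F: F is at the end, add FOLLOW(D)

The FOLLOW sets referred to above (computed the same way, to a fixed point):
  FOLLOW(D) = { $ }

Taking the union: FOLLOW(F) = { $ }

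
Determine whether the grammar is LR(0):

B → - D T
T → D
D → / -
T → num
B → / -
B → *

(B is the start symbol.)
Yes, the grammar is LR(0)

Augment with B' → B and build the canonical LR(0) collection (I0 = CLOSURE({[B' → . B]}), then GOTO on every symbol after a dot until no new states appear). It has 12 states:
  I0: { [B → . *], [B → . - D T], [B → . / -], [B' → . B] }  — shift
  I1: { [B → * .] }  — reduce
  I2: { [B → - . D T], [D → . / -] }  — shift
  I3: { [B → / . -] }  — shift
  I4: { [B' → B .] }  — accept
  I5: { [B → / - .] }  — reduce
  I6: { [D → / . -] }  — shift
  I7: { [B → - D . T], [D → . / -], [T → . D], [T → . num] }  — shift
  I8: { [T → D .] }  — reduce
  I9: { [B → - D T .] }  — reduce
  I10: { [T → num .] }  — reduce
  I11: { [D → / - .] }  — reduce

Every state is either a pure shift/goto state or contains exactly one complete item and nothing to shift — no conflicts. The grammar is LR(0).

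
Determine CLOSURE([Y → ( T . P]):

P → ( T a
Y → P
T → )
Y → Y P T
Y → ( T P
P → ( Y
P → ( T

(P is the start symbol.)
{ [P → . ( T a], [P → . ( T], [P → . ( Y], [Y → ( T . P] }

To compute CLOSURE, for each item [A → α.Bβ] where B is a non-terminal, add [B → .γ] for all productions B → γ; repeat for the newly added items until nothing changes.

Start with: [Y → ( T . P]
  [Y → ( T . P] has the dot before P: add [P → . ( T a], [P → . ( Y], [P → . ( T]
No further items can be added.

CLOSURE = { [P → . ( T a], [P → . ( T], [P → . ( Y], [Y → ( T . P] }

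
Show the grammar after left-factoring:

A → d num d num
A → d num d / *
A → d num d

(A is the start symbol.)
A → d num d A'
A' → num
A' → / *
A' → ε

Left-factoring transforms A → αβ₁ | αβ₂ into A → αA' and A' → β₁ | β₂
(α is the longest common prefix among the alternatives). Repeat until
no nonterminal has two alternatives with a common prefix.

Round 1: A has alternatives sharing prefix 'd num d'. Introduce A': A → d num d A'
  Add: A' → num
  Add: A' → / *
  Add: A' → ε

No remaining common prefixes — done.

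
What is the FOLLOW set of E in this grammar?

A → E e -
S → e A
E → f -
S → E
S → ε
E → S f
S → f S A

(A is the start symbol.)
To compute FOLLOW(E), find every occurrence of E on a right-hand side N → α E β: add FIRST(β) \ {ε}, and if β is empty or nullable also add FOLLOW(N). Iterate to a fixed point.

In A → E e -: E is followed by e '-', add FIRST(e '-') \ {ε} = { 'e' }
In S → E: E is at the end, add FOLLOW(S)

The FOLLOW sets referred to above (computed the same way, to a fixed point):
  FOLLOW(S) = { 'e', 'f' }

Taking the union: FOLLOW(E) = { 'e', 'f' }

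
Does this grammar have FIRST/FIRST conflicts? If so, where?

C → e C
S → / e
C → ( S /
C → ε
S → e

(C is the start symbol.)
Productions for C:
  C → e C: FIRST = { 'e' }
  C → ( S /: FIRST = { '(' }
  C → ε: FIRST = { ε }
Productions for S:
  S → / e: FIRST = { '/' }
  S → e: FIRST = { 'e' }

All alternatives of each non-terminal have pairwise disjoint FIRST sets.

Answer: No FIRST/FIRST conflicts.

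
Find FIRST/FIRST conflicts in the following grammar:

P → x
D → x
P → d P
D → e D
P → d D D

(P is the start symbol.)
Yes. P → d P / P → d D D on { 'd' }

A FIRST/FIRST conflict occurs when two productions N → α and N → β for the same non-terminal have FIRST(α) ∩ FIRST(β) ≠ ∅ (with ε ∈ FIRST of a nullable right-hand side, so two nullable alternatives also conflict).

Productions for P:
  P → x: FIRST = { 'x' }
  P → d P: FIRST = { 'd' }
  P → d D D: FIRST = { 'd' }
Productions for D:
  D → x: FIRST = { 'x' }
  D → e D: FIRST = { 'e' }

Conflict for P: P → d P and P → d D D
  Overlap: { 'd' }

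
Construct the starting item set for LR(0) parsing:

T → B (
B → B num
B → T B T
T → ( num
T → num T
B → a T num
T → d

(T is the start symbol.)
{ [B → . B num], [B → . T B T], [B → . a T num], [T → . ( num], [T → . B (], [T → . d], [T → . num T], [T' → . T] }

First, augment the grammar with T' → T
I₀ = CLOSURE({ [T' → . T] }):
  [T' → . T] has the dot before T: add [T → . B (], [T → . ( num], [T → . num T], [T → . d]
  [T → . B (] has the dot before B: add [B → . B num], [B → . T B T], [B → . a T num]
No further items can be added.

I₀ = { [B → . B num], [B → . T B T], [B → . a T num], [T → . ( num], [T → . B (], [T → . d], [T → . num T], [T' → . T] }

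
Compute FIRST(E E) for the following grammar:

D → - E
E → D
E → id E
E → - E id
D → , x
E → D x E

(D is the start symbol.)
{ ',', '-', 'id' }

FIRST sets of the non-terminals involved (from the grammar, by fixed-point iteration):
  FIRST(E) = { ',', '-', 'id' }

To compute FIRST(E E), process the symbols left to right:
Symbol E is a non-terminal. Add FIRST(E) \ {ε} = { ',', '-', 'id' }
E is not nullable (ε ∉ FIRST(E)), so stop here.
FIRST(E E) = { ',', '-', 'id' }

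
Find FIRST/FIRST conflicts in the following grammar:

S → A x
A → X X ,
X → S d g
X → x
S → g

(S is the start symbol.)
Yes. S → A x / S → g on { 'g' }; X → S d g / X → x on { 'x' }

A FIRST/FIRST conflict occurs when two productions N → α and N → β for the same non-terminal have FIRST(α) ∩ FIRST(β) ≠ ∅ (with ε ∈ FIRST of a nullable right-hand side, so two nullable alternatives also conflict).

FIRST sets of the non-terminals at (or reachable through a nullable prefix from) the front of some alternative:
  FIRST(A) = { 'g', 'x' }
  FIRST(S) = { 'g', 'x' }

Productions for S:
  S → A x: FIRST = { 'g', 'x' }
  S → g: FIRST = { 'g' }
Productions for X:
  X → S d g: FIRST = { 'g', 'x' }
  X → x: FIRST = { 'x' }
A has only one production, so no FIRST/FIRST conflict is possible there.

Conflict for S: S → A x and S → g
  Overlap: { 'g' }
Conflict for X: X → S d g and X → x
  Overlap: { 'x' }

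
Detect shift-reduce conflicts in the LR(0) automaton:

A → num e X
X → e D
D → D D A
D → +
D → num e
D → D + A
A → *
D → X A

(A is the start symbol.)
Augment with A' → A and build the canonical LR(0) collection (I0 = CLOSURE({[A' → . A]}), then GOTO on every symbol after a dot until no new states appear). It has 19 states:
  I0: { [A → . *], [A → . num e X], [A' → . A] }  — shift
  I1: { [A → * .] }  — reduce
  I2: { [A' → A .] }  — accept
  I3: { [A → num . e X] }  — shift
  I4: { [A → num e . X], [X → . e D] }  — shift
  I5: { [A → num e X .] }  — reduce
  I6: { [D → . +], [D → . D + A], [D → . D D A], [D → . X A], [D → . num e], [X → . e D], [X → e . D] }  — shift
  I7: { [D → + .] }  — reduce
  I8: { [D → . +], [D → . D + A], [D → . D D A], [D → . X A], [D → . num e], [D → D . + A], [D → D . D A], [X → . e D], [X → e D .] }  — shift, reduce
  I9: { [A → . *], [A → . num e X], [D → X . A] }  — shift
  I10: { [D → num . e] }  — shift
  I11: { [D → num e .] }  — reduce
  I12: { [D → X A .] }  — reduce
  I13: { [A → . *], [A → . num e X], [D → + .], [D → D + . A] }  — shift, reduce
  I14: { [A → . *], [A → . num e X], [D → . +], [D → . D + A], [D → . D D A], [D → . X A], [D → . num e], [D → D . + A], [D → D . D A], [D → D D . A], [X → . e D] }  — shift
  I15: { [D → D D A .] }  — reduce
  I16: { [A → num . e X], [D → num . e] }  — shift
  I17: { [A → num e . X], [D → num e .], [X → . e D] }  — shift, reduce
  I18: { [D → D + A .] }  — reduce

I8 contains reduce item [X → e D .] and shift items [D → . +], [D → D . + A], [D → . num e], [X → . e D] — shift-reduce conflict.
I13 contains reduce item [D → + .] and shift items [A → . *], [A → . num e X] — shift-reduce conflict.
I17 contains reduce item [D → num e .] and shift item [X → . e D] — shift-reduce conflict.

Answer: Yes — I8: [X → e D .] vs [D → . +]; I13: [D → + .] vs [A → . *]; I17: [D → num e .] vs [X → . e D]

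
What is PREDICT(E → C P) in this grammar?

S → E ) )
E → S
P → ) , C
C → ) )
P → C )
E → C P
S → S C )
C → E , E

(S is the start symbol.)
{ ')' }

PREDICT(E → C P) = (FIRST(RHS) \ {ε}) ∪ (FOLLOW(E) if ε ∈ FIRST(RHS), i.e. RHS ⇒* ε)
FIRST(C) = { ')' }
FIRST(C P) = { ')' }
ε ∉ FIRST(C P), so FOLLOW(E) is not added.
PREDICT(E → C P) = { ')' }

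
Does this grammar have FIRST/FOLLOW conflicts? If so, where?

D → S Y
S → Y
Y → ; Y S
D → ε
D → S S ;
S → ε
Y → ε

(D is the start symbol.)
Yes. S → Y with FOLLOW(S) on { ';' }; Y → ';' Y S with FOLLOW(Y) on { ';' }

A FIRST/FOLLOW conflict occurs when a non-terminal N has a nullable alternative N → β (β ⇒* ε) and another alternative N → α with FIRST(α) ∩ FOLLOW(N) ≠ ∅: on such a lookahead the parser cannot decide between expanding α and letting N vanish via β.

Nullable non-terminals: D, S, Y.
FIRST sets used below: FIRST(S) = { ';', ε }, FIRST(Y) = { ';', ε }

D: nullable alternative(s) D → S Y, D → ε; FOLLOW(D) = { $ }
  D → S Y: FIRST \ {ε} = { ';' } — disjoint from FOLLOW(D)
  D → ε: FIRST \ {ε} = { } — disjoint from FOLLOW(D)
  D → S S ;: FIRST \ {ε} = { ';' } — disjoint from FOLLOW(D)

S: nullable alternative(s) S → Y, S → ε; FOLLOW(S) = { $, ';' }
  S → Y: FIRST \ {ε} = { ';' } — overlaps FOLLOW(S) on { ';' }: CONFLICT
  S → ε: FIRST \ {ε} = { } — disjoint from FOLLOW(S)

Y: nullable alternative(s) Y → ε; FOLLOW(Y) = { $, ';' }
  Y → ; Y S: FIRST \ {ε} = { ';' } — overlaps FOLLOW(Y) on { ';' }: CONFLICT
  Y → ε: FIRST \ {ε} = { } — this is the only nullable alternative, skip

So the grammar has 2 FIRST/FOLLOW conflicts (marked CONFLICT above).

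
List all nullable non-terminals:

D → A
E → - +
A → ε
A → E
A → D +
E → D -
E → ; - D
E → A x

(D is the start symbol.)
A non-terminal is nullable if it can derive ε (the empty string): either it has an ε-production, or it has a production whose right-hand side consists entirely of nullable non-terminals.

ε-productions: A → ε
So A is immediately nullable.
D → A: every symbol on the right is nullable, so D is nullable too.
No further non-terminal can be added: every production for the remaining non-terminals contains a terminal or a non-nullable non-terminal.
Nullable = { 'A', 'D' }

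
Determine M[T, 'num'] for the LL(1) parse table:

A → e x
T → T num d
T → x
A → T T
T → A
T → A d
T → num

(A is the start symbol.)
To find M[T, 'num'], we find productions for T where 'num' is in the predict set (PREDICT(N → α) = (FIRST(α) \ {ε}) ∪ (FOLLOW(N) if α ⇒* ε)).

Relevant sets:
  FIRST(T) = { 'e', 'num', 'x' }
  FIRST(A) = { 'e', 'num', 'x' }

T → T num d: PREDICT = { 'e', 'num', 'x' }
  'num' is in predict set, so this production goes in M[T, 'num']
T → x: PREDICT = { 'x' }
T → A: PREDICT = { 'e', 'num', 'x' }
  'num' is in predict set, so this production goes in M[T, 'num']
T → A d: PREDICT = { 'e', 'num', 'x' }
  'num' is in predict set, so this production goes in M[T, 'num']
T → num: PREDICT = { 'num' }
  'num' is in predict set, so this production goes in M[T, 'num']

M[T, 'num'] = T → T num d, T → A, T → A d, T → num  (a multiply-defined cell — the grammar is not LL(1))

Answer: T → T num d, T → A, T → A d, T → num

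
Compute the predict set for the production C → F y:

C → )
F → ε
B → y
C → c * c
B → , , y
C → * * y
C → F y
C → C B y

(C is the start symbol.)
{ 'y' }

PREDICT(C → F y) = (FIRST(RHS) \ {ε}) ∪ (FOLLOW(C) if ε ∈ FIRST(RHS), i.e. RHS ⇒* ε)
FIRST(F) = { ε }
FIRST(F y) = { 'y' }
ε ∉ FIRST(F y), so FOLLOW(C) is not added.
PREDICT(C → F y) = { 'y' }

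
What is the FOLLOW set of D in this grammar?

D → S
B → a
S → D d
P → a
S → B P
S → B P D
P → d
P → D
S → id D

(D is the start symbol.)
{ $, 'a', 'd', 'id' }

D is the start symbol, so $ ∈ FOLLOW(D).
In S → D d: D is followed by d, add FIRST(d) \ {ε} = { 'd' }
In S → B P D: D is at the end, add FOLLOW(S)
In P → D: D is at the end, add FOLLOW(P)
In S → id D: D is at the end, add FOLLOW(S)

The FOLLOW sets referred to above (computed the same way, to a fixed point):
  FOLLOW(S) = { $, 'a', 'd', 'id' }
  FOLLOW(P) = { $, 'a', 'd', 'id' }

Taking the union: FOLLOW(D) = { $, 'a', 'd', 'id' }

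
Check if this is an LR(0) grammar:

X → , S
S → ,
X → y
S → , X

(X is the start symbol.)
A grammar is LR(0) if no state in the canonical LR(0) collection has:
  - both a shift item (dot before a terminal) and a complete item (shift-reduce conflict), or
  - two or more complete items (reduce-reduce conflict; the accept item [X' → X .] counts as a complete item here).

Augment with X' → X and build the canonical LR(0) collection (I0 = CLOSURE({[X' → . X]}), then GOTO on every symbol after a dot until no new states appear). It has 7 states:
  I0: { [X → . , S], [X → . y], [X' → . X] }  — shift
  I1: { [S → . , X], [S → . ,], [X → , . S] }  — shift
  I2: { [X' → X .] }  — accept
  I3: { [X → y .] }  — reduce
  I4: { [S → , . X], [S → , .], [X → . , S], [X → . y] }  — shift, reduce
  I5: { [X → , S .] }  — reduce
  I6: { [S → , X .] }  — reduce

Conflict in state I4:
  Shift-reduce conflict between [S → , .] and [X → . , S]
So the grammar is NOT LR(0).

Answer: No. Shift-reduce conflict between [S → , .] and [X → . , S]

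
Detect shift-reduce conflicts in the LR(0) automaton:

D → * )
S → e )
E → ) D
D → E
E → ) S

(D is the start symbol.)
No shift-reduce conflicts

Augment with D' → D and build the canonical LR(0) collection (I0 = CLOSURE({[D' → . D]}), then GOTO on every symbol after a dot until no new states appear). It has 10 states:
  I0: { [D → . * )], [D → . E], [D' → . D], [E → . ) D], [E → . ) S] }  — shift
  I1: { [D → . * )], [D → . E], [E → ) . D], [E → ) . S], [E → . ) D], [E → . ) S], [S → . e )] }  — shift
  I2: { [D → * . )] }  — shift
  I3: { [D' → D .] }  — accept
  I4: { [D → E .] }  — reduce
  I5: { [D → * ) .] }  — reduce
  I6: { [E → ) D .] }  — reduce
  I7: { [E → ) S .] }  — reduce
  I8: { [S → e . )] }  — shift
  I9: { [S → e ) .] }  — reduce

No state contains both a complete item and a shift item.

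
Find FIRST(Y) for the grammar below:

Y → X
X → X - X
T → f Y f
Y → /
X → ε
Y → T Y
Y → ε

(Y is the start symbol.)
To compute FIRST(Y), examine every production with Y on the left-hand side, reading each right-hand side left to right until a non-nullable symbol is reached.

FIRST sets of the other non-terminals involved (by the same procedure, iterated to a fixed point):
  FIRST(X) = { '-', ε }
  FIRST(T) = { 'f' }

From Y → X:
  - X is a non-terminal: add FIRST(X) \ {ε} = { '-' }
    X is nullable and nothing follows, so the whole right-hand side can vanish: ε ∈ FIRST(Y)
From Y → /:
  - '/' is a terminal: add '/' and stop
From Y → T Y:
  - T is a non-terminal: add FIRST(T) \ {ε} = { 'f' }
    T is not nullable, so stop
From Y → ε:
  - ε-production, so ε ∈ FIRST(Y)

Collecting: FIRST(Y) = { '-', '/', 'f', ε }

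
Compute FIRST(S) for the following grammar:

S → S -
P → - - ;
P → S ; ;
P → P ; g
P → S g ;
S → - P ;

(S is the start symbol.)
{ '-' }

From S → S -:
  - S is the symbol being defined: contributes nothing new
    S is not nullable, so stop
From S → - P ;:
  - '-' is a terminal: add '-' and stop

Collecting: FIRST(S) = { '-' }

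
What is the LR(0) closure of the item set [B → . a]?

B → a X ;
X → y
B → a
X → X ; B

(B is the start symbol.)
{ [B → . a] }

Start with: [B → . a]
The dot precedes the terminal a, so nothing is added.

CLOSURE = { [B → . a] }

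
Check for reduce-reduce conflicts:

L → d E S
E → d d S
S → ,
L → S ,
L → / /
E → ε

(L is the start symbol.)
No reduce-reduce conflicts

Augment with L' → L and build the canonical LR(0) collection (I0 = CLOSURE({[L' → . L]}), then GOTO on every symbol after a dot until no new states appear). It has 13 states:
  I0: { [L → . / /], [L → . S ,], [L → . d E S], [L' → . L], [S → . ,] }  — shift
  I1: { [S → , .] }  — reduce
  I2: { [L → / . /] }  — shift
  I3: { [L' → L .] }  — accept
  I4: { [L → S . ,] }  — shift
  I5: { [E → . d d S], [E → .], [L → d . E S] }  — shift, reduce
  I6: { [L → d E . S], [S → . ,] }  — shift
  I7: { [E → d . d S] }  — shift
  I8: { [E → d d . S], [S → . ,] }  — shift
  I9: { [E → d d S .] }  — reduce
  I10: { [L → d E S .] }  — reduce
  I11: { [L → S , .] }  — reduce
  I12: { [L → / / .] }  — reduce

No state contains more than one complete item.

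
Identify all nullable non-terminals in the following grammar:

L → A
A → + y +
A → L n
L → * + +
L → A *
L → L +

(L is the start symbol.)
None

A non-terminal is nullable if it can derive ε (the empty string): either it has an ε-production, or it has a production whose right-hand side consists entirely of nullable non-terminals.

There are no ε-productions, so no non-terminal can derive ε.
No non-terminals are nullable.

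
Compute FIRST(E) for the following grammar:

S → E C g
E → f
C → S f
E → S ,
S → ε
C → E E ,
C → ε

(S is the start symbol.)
FIRST sets of the other non-terminals involved (by the same procedure, iterated to a fixed point):
  FIRST(S) = { ',', 'f', ε }

From E → f:
  - f is a terminal: add 'f' and stop
From E → S ,:
  - S is a non-terminal: add FIRST(S) \ {ε} = { ',', 'f' }
    S is nullable, so continue to the next symbol
  - ',' is a terminal: add ',' and stop

Collecting: FIRST(E) = { ',', 'f' }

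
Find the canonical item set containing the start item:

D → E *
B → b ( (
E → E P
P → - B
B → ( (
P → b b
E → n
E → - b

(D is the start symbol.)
{ [D → . E *], [D' → . D], [E → . - b], [E → . E P], [E → . n] }

First, augment the grammar with D' → D
I₀ = CLOSURE({ [D' → . D] }):
  [D' → . D] has the dot before D: add [D → . E *]
  [D → . E *] has the dot before E: add [E → . E P], [E → . n], [E → . - b]
No further items can be added.

I₀ = { [D → . E *], [D' → . D], [E → . - b], [E → . E P], [E → . n] }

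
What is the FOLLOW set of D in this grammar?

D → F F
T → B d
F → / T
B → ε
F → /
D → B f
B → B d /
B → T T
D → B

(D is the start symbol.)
{ $ }

D is the start symbol, so $ ∈ FOLLOW(D).
D does not occur on any right-hand side.

Taking the union: FOLLOW(D) = { $ }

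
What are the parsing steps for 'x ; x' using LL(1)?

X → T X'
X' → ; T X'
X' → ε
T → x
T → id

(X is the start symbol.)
Stack is shown with the top on the left.

Stack     Input    Action
-------------------------
X $       x ; x $  output X → T X'
T X' $    x ; x $  output T → x
x X' $    x ; x $  match 'x'
X' $      ; x $    output X' → ; T X'
; T X' $  ; x $    match ';'
T X' $    x $      output T → x
x X' $    x $      match 'x'
X' $      $        output X' → ε
$         $        accept

The string is accepted.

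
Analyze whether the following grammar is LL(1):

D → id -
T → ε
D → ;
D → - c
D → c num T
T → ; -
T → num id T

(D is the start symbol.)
A grammar is LL(1) if for each non-terminal N with multiple productions, the predict sets of those productions are pairwise disjoint, where PREDICT(N → α) = (FIRST(α) \ {ε}) ∪ (FOLLOW(N) if α ⇒* ε).

Relevant sets:
  FOLLOW(T) = { $ }

For D:
  PREDICT(D → id '-') = { 'id' }
  PREDICT(D → ';') = { ';' }
  PREDICT(D → '-' c) = { '-' }
  PREDICT(D → c num T) = { 'c' }
For T:
  PREDICT(T → ε) = { $ }
  PREDICT(T → ';' '-') = { ';' }
  PREDICT(T → num id T) = { 'num' }

All predict sets are disjoint. The grammar IS LL(1).

Answer: Yes, the grammar is LL(1).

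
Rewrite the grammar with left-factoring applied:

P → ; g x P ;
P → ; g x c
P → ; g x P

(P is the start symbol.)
Left-factoring transforms A → αβ₁ | αβ₂ into A → αA' and A' → β₁ | β₂
(α is the longest common prefix among the alternatives). Repeat until
no nonterminal has two alternatives with a common prefix.

Round 1: P has alternatives sharing prefix '; g x'. Introduce P': P → ; g x P'
  Add: P' → P ;
  Add: P' → c
  Add: P' → P

Round 2: P' has alternatives sharing prefix 'P'. Introduce P'': P' → P P''
  Add: P'' → ;
  Add: P'' → ε

No remaining common prefixes — done.

Resulting grammar:
P → ; g x P'
P' → P P''
P'' → ;
P'' → ε
P' → c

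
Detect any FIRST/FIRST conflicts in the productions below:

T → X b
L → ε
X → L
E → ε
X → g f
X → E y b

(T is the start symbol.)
No FIRST/FIRST conflicts.

FIRST sets of the non-terminals at (or reachable through a nullable prefix from) the front of some alternative:
  FIRST(L) = { ε }
  FIRST(E) = { ε }

Productions for X:
  X → L: FIRST = { ε }
  X → g f: FIRST = { 'g' }
  X → E y b: FIRST = { 'y' }
T, L, E have only one production, so no FIRST/FIRST conflict is possible there.

All alternatives of each non-terminal have pairwise disjoint FIRST sets.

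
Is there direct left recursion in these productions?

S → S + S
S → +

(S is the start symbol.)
Direct left recursion occurs when N → N α for some non-terminal N (the right-hand side begins with the left-hand side itself).

S → S + S: LEFT RECURSIVE (starts with S)
S → +: starts with '+'

The grammar has direct left recursion on: S.

Answer: Yes, S is left-recursive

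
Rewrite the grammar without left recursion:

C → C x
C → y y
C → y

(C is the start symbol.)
C is directly left-recursive. The standard transformation for
  A → A α₁ | ... | A α_m | β₁ | ... | β_n
is
  A  → β₁ A' | ... | β_n A'
  A' → α₁ A' | ... | α_m A' | ε

C → y y becomes C → y y C'
C → y becomes C → y C'
C → C x becomes C' → x C'
Add C' → ε

Resulting grammar:
C → y y C'
C → y C'
C' → x C'
C' → ε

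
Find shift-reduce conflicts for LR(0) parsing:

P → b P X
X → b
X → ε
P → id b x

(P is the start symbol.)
Augment with P' → P and build the canonical LR(0) collection (I0 = CLOSURE({[P' → . P]}), then GOTO on every symbol after a dot until no new states appear). It has 9 states:
  I0: { [P → . b P X], [P → . id b x], [P' → . P] }  — shift
  I1: { [P' → P .] }  — accept
  I2: { [P → . b P X], [P → . id b x], [P → b . P X] }  — shift
  I3: { [P → id . b x] }  — shift
  I4: { [P → id b . x] }  — shift
  I5: { [P → id b x .] }  — reduce
  I6: { [P → b P . X], [X → . b], [X → .] }  — shift, reduce
  I7: { [P → b P X .] }  — reduce
  I8: { [X → b .] }  — reduce

I6 contains reduce item [X → .] and shift item [X → . b] — shift-reduce conflict.

Answer: Yes — I6: [X → .] vs [X → . b]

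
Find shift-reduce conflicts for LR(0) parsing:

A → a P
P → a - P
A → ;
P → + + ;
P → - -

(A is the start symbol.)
A shift-reduce conflict occurs when an LR(0) state has both:
  - a complete (reduce) item [A → α .] (dot at the end), and
  - a shift item [B → β . c γ] (dot before a terminal).

Augment with A' → A and build the canonical LR(0) collection (I0 = CLOSURE({[A' → . A]}), then GOTO on every symbol after a dot until no new states appear). It has 13 states:
  I0: { [A → . ;], [A → . a P], [A' → . A] }  — shift
  I1: { [A → ; .] }  — reduce
  I2: { [A' → A .] }  — accept
  I3: { [A → a . P], [P → . + + ;], [P → . - -], [P → . a - P] }  — shift
  I4: { [P → + . + ;] }  — shift
  I5: { [P → - . -] }  — shift
  I6: { [A → a P .] }  — reduce
  I7: { [P → a . - P] }  — shift
  I8: { [P → . + + ;], [P → . - -], [P → . a - P], [P → a - . P] }  — shift
  I9: { [P → a - P .] }  — reduce
  I10: { [P → - - .] }  — reduce
  I11: { [P → + + . ;] }  — shift
  I12: { [P → + + ; .] }  — reduce

No state contains both a complete item and a shift item.

Answer: No shift-reduce conflicts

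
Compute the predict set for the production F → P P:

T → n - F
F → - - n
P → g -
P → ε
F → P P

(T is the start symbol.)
{ $, 'g' }

PREDICT(F → P P) = (FIRST(RHS) \ {ε}) ∪ (FOLLOW(F) if ε ∈ FIRST(RHS), i.e. RHS ⇒* ε)
FIRST(P) = { 'g', ε }
FIRST(P P) = { 'g', ε }
ε ∈ FIRST(P P) (the right-hand side is nullable), so add FOLLOW(F) = { $ }
PREDICT(F → P P) = { $, 'g' }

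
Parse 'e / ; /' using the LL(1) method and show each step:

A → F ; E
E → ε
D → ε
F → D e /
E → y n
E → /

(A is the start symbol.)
LL(1) parsing maintains a stack (initially the start symbol over $) and the input. At each step: if the stack top is a terminal, match it against the current input token; if it is a non-terminal N, replace it with the RHS of M[N, lookahead] (the unique production whose predict set contains the lookahead).

Stack is shown with the top on the left.

Stack        Input      Action
------------------------------
A $          e / ; / $  output A → F ; E
F ; E $      e / ; / $  output F → D e /
D e / ; E $  e / ; / $  output D → ε
e / ; E $    e / ; / $  match 'e'
/ ; E $      / ; / $    match '/'
; E $        ; / $      match ';'
E $          / $        output E → /
/ $          / $        match '/'
$            $          accept

The string is accepted.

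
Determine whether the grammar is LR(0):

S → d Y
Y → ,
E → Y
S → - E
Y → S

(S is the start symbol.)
A grammar is LR(0) if no state in the canonical LR(0) collection has:
  - both a shift item (dot before a terminal) and a complete item (shift-reduce conflict), or
  - two or more complete items (reduce-reduce conflict; the accept item [S' → S .] counts as a complete item here).

Augment with S' → S and build the canonical LR(0) collection (I0 = CLOSURE({[S' → . S]}), then GOTO on every symbol after a dot until no new states appear). It has 9 states:
  I0: { [S → . - E], [S → . d Y], [S' → . S] }  — shift
  I1: { [E → . Y], [S → - . E], [S → . - E], [S → . d Y], [Y → . ,], [Y → . S] }  — shift
  I2: { [S' → S .] }  — accept
  I3: { [S → . - E], [S → . d Y], [S → d . Y], [Y → . ,], [Y → . S] }  — shift
  I4: { [Y → , .] }  — reduce
  I5: { [Y → S .] }  — reduce
  I6: { [S → d Y .] }  — reduce
  I7: { [S → - E .] }  — reduce
  I8: { [E → Y .] }  — reduce

Every state is either a pure shift/goto state or contains exactly one complete item and nothing to shift — no conflicts. The grammar is LR(0).

Answer: Yes, the grammar is LR(0)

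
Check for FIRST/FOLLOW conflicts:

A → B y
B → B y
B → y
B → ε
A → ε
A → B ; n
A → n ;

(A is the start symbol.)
Yes. B → B y with FOLLOW(B) on { 'y' }; B → y with FOLLOW(B) on { 'y' }

A FIRST/FOLLOW conflict occurs when a non-terminal N has a nullable alternative N → β (β ⇒* ε) and another alternative N → α with FIRST(α) ∩ FOLLOW(N) ≠ ∅: on such a lookahead the parser cannot decide between expanding α and letting N vanish via β.

Nullable non-terminals: A, B.
FIRST sets used below: FIRST(B) = { 'y', ε }

A: nullable alternative(s) A → ε; FOLLOW(A) = { $ }
  A → B y: FIRST \ {ε} = { 'y' } — disjoint from FOLLOW(A)
  A → ε: FIRST \ {ε} = { } — this is the only nullable alternative, skip
  A → B ; n: FIRST \ {ε} = { ';', 'y' } — disjoint from FOLLOW(A)
  A → n ;: FIRST \ {ε} = { 'n' } — disjoint from FOLLOW(A)

B: nullable alternative(s) B → ε; FOLLOW(B) = { ';', 'y' }
  B → B y: FIRST \ {ε} = { 'y' } — overlaps FOLLOW(B) on { 'y' }: CONFLICT
  B → y: FIRST \ {ε} = { 'y' } — overlaps FOLLOW(B) on { 'y' }: CONFLICT
  B → ε: FIRST \ {ε} = { } — this is the only nullable alternative, skip

So the grammar has 2 FIRST/FOLLOW conflicts (marked CONFLICT above).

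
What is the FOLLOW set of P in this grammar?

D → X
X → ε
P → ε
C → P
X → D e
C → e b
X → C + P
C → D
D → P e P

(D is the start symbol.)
In C → P: P is at the end, add FOLLOW(C)
In X → C + P: P is at the end, add FOLLOW(X)
In D → P e P: P is followed by e P, add FIRST(e P) \ {ε} = { 'e' }
In D → P e P: P is at the end, add FOLLOW(D)

The FOLLOW sets referred to above (computed the same way, to a fixed point):
  FOLLOW(C) = { '+' }
  FOLLOW(X) = { $, '+', 'e' }
  FOLLOW(D) = { $, '+', 'e' }

Taking the union: FOLLOW(P) = { $, '+', 'e' }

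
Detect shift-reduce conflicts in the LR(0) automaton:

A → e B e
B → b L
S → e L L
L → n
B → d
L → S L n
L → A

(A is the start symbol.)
No shift-reduce conflicts

A shift-reduce conflict occurs when an LR(0) state has both:
  - a complete (reduce) item [A → α .] (dot at the end), and
  - a shift item [B → β . c γ] (dot before a terminal).

Augment with A' → A and build the canonical LR(0) collection (I0 = CLOSURE({[A' → . A]}), then GOTO on every symbol after a dot until no new states appear). It has 16 states:
  I0: { [A → . e B e], [A' → . A] }  — shift
  I1: { [A' → A .] }  — accept
  I2: { [A → e . B e], [B → . b L], [B → . d] }  — shift
  I3: { [A → e B . e] }  — shift
  I4: { [A → . e B e], [B → b . L], [L → . A], [L → . S L n], [L → . n], [S → . e L L] }  — shift
  I5: { [B → d .] }  — reduce
  I6: { [L → A .] }  — reduce
  I7: { [B → b L .] }  — reduce
  I8: { [A → . e B e], [L → . A], [L → . S L n], [L → . n], [L → S . L n], [S → . e L L] }  — shift
  I9: { [A → . e B e], [A → e . B e], [B → . b L], [B → . d], [L → . A], [L → . S L n], [L → . n], [S → . e L L], [S → e . L L] }  — shift
  I10: { [L → n .] }  — reduce
  I11: { [A → . e B e], [L → . A], [L → . S L n], [L → . n], [S → . e L L], [S → e L . L] }  — shift
  I12: { [S → e L L .] }  — reduce
  I13: { [L → S L . n] }  — shift
  I14: { [L → S L n .] }  — reduce
  I15: { [A → e B e .] }  — reduce

No state contains both a complete item and a shift item.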